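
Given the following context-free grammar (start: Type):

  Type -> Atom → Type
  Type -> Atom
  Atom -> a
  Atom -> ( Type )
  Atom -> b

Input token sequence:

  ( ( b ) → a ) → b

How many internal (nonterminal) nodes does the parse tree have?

[Type [Atom ( [Type [Atom ( [Type [Atom b]] )] → [Type [Atom a]]] )] → [Type [Atom b]]]

10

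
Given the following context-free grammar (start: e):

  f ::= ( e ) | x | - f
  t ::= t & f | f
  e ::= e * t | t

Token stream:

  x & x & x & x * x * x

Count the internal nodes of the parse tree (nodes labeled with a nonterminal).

15

[e [e [e [t [t [t [t [f x]] & [f x]] & [f x]] & [f x]]] * [t [f x]]] * [t [f x]]]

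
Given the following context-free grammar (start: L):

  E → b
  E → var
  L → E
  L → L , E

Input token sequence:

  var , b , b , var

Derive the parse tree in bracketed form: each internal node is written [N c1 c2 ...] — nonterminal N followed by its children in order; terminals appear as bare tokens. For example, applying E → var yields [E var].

[L [L [L [L [E var]] , [E b]] , [E b]] , [E var]]

L
L , E
L , E , E
L , E , E , E
E , E , E , E
var , E , E , E
var , b , E , E
var , b , b , E
var , b , b , var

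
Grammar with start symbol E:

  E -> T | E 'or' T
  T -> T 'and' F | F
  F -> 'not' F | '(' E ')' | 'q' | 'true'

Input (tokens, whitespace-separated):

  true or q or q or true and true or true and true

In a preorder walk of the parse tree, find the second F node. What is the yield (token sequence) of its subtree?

[E [E [E [E [E [T [F true]]] or [T [F q]]] or [T [F q]]] or [T [T [F true]] and [F true]]] or [T [T [F true]] and [F true]]]

q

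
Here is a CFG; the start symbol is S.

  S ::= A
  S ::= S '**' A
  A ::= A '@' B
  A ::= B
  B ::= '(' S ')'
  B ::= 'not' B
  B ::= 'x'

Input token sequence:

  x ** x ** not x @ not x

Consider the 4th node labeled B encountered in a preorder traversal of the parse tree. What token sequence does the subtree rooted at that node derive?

[S [S [S [A [B x]]] ** [A [B x]]] ** [A [A [B not [B x]]] @ [B not [B x]]]]

x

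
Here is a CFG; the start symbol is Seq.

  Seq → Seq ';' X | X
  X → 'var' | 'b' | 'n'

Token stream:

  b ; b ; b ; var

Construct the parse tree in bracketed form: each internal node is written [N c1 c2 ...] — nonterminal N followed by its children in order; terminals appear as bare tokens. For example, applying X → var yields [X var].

[Seq [Seq [Seq [Seq [X b]] ; [X b]] ; [X b]] ; [X var]]

Seq
Seq ; X
Seq ; X ; X
Seq ; X ; X ; X
X ; X ; X ; X
b ; X ; X ; X
b ; b ; X ; X
b ; b ; b ; X
b ; b ; b ; var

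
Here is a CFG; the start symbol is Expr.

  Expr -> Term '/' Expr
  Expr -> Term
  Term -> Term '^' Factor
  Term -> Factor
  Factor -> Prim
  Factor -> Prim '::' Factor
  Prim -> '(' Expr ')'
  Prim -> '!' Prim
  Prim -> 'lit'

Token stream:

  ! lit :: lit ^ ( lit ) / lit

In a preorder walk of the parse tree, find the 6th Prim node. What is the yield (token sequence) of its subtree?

[Expr [Term [Term [Factor [Prim ! [Prim lit]] :: [Factor [Prim lit]]]] ^ [Factor [Prim ( [Expr [Term [Factor [Prim lit]]]] )]]] / [Expr [Term [Factor [Prim lit]]]]]

lit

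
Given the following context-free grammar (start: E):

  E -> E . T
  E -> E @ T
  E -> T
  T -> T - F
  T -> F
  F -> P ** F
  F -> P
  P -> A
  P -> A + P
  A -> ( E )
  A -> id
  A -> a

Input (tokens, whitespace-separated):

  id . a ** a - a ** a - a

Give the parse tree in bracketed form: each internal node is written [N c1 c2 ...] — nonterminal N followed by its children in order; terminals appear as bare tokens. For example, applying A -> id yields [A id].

[E [E [T [F [P [A id]]]]] . [T [T [T [F [P [A a]] ** [F [P [A a]]]]] - [F [P [A a]] ** [F [P [A a]]]]] - [F [P [A a]]]]]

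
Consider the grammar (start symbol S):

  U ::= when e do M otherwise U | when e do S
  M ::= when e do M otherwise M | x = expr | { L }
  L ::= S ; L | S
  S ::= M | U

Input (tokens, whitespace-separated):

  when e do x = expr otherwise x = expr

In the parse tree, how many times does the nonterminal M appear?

[S [M when e do [M x = expr] otherwise [M x = expr]]]

3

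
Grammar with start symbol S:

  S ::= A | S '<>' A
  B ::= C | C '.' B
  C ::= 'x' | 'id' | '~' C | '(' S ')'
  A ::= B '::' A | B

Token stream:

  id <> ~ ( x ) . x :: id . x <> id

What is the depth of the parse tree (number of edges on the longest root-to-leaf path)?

10

[S [S [S [A [B [C id]]]] <> [A [B [C ~ [C ( [S [A [B [C x]]]] )]] . [B [C x]]] :: [A [B [C id] . [B [C x]]]]]] <> [A [B [C id]]]]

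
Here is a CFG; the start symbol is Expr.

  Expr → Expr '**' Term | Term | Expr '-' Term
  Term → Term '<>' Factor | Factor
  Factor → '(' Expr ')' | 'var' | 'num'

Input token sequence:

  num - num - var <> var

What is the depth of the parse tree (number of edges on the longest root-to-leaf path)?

[Expr [Expr [Expr [Term [Factor num]]] - [Term [Factor num]]] - [Term [Term [Factor var]] <> [Factor var]]]

5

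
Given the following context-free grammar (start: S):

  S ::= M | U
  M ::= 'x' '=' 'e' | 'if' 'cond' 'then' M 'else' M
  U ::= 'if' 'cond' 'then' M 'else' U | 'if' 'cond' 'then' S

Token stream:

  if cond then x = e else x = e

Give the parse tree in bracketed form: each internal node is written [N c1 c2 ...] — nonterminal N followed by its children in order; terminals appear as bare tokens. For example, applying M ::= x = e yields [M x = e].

S
M
if cond then M else M
if cond then x = e else M
if cond then x = e else x = e

[S [M if cond then [M x = e] else [M x = e]]]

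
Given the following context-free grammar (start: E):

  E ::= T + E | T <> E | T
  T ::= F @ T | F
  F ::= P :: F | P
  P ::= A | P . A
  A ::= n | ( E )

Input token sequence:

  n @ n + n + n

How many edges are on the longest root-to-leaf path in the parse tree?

[E [T [F [P [A n]]] @ [T [F [P [A n]]]]] + [E [T [F [P [A n]]]] + [E [T [F [P [A n]]]]]]]

7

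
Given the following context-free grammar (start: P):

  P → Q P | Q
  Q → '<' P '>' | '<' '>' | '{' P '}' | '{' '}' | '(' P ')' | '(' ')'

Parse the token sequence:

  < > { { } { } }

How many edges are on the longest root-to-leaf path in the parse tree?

6

[P [Q < >] [P [Q { [P [Q { }] [P [Q { }]]] }]]]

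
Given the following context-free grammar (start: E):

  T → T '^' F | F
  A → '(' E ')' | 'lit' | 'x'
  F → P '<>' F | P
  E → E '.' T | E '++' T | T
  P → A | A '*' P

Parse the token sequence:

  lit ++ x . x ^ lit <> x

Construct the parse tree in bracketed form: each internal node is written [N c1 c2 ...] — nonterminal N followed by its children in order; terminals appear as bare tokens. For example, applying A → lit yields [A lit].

E
E . T
E ++ T . T
T ++ T . T
F ++ T . T
P ++ T . T
A ++ T . T
lit ++ T . T
lit ++ F . T
lit ++ P . T
lit ++ A . T
lit ++ x . T
lit ++ x . T ^ F
lit ++ x . F ^ F
lit ++ x . P ^ F
lit ++ x . A ^ F
lit ++ x . x ^ F
lit ++ x . x ^ P <> F
lit ++ x . x ^ A <> F
lit ++ x . x ^ lit <> F
lit ++ x . x ^ lit <> P
lit ++ x . x ^ lit <> A
lit ++ x . x ^ lit <> x

[E [E [E [T [F [P [A lit]]]]] ++ [T [F [P [A x]]]]] . [T [T [F [P [A x]]]] ^ [F [P [A lit]] <> [F [P [A x]]]]]]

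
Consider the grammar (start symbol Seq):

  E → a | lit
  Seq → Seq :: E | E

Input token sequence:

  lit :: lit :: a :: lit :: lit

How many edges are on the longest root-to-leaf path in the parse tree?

[Seq [Seq [Seq [Seq [Seq [E lit]] :: [E lit]] :: [E a]] :: [E lit]] :: [E lit]]

6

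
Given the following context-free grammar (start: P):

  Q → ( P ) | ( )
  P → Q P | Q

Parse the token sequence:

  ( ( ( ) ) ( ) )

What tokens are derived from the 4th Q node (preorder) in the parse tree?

[P [Q ( [P [Q ( [P [Q ( )]] )] [P [Q ( )]]] )]]

( )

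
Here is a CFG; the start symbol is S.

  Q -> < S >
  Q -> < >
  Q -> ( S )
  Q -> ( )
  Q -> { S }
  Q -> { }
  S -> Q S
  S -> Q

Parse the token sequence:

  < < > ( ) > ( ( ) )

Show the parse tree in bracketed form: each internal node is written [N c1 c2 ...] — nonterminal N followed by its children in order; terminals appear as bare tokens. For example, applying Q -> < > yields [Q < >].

S
Q S
< S > S
< Q S > S
< < > S > S
< < > Q > S
< < > ( ) > S
< < > ( ) > Q
< < > ( ) > ( S )
< < > ( ) > ( Q )
< < > ( ) > ( ( ) )

[S [Q < [S [Q < >] [S [Q ( )]]] >] [S [Q ( [S [Q ( )]] )]]]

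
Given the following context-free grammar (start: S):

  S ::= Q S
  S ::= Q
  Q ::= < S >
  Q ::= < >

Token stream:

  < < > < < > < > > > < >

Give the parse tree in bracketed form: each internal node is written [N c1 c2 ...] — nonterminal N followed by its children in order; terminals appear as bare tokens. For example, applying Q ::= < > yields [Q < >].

S
Q S
< S > S
< Q S > S
< < > S > S
< < > Q > S
< < > < S > > S
< < > < Q S > > S
< < > < < > S > > S
< < > < < > Q > > S
< < > < < > < > > > S
< < > < < > < > > > Q
< < > < < > < > > > < >

[S [Q < [S [Q < >] [S [Q < [S [Q < >] [S [Q < >]]] >]]] >] [S [Q < >]]]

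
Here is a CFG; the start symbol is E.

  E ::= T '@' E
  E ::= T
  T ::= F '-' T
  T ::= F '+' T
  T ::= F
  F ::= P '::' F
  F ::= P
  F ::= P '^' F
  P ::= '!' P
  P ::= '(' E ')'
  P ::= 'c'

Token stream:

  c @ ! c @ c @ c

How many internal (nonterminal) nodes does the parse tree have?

17

[E [T [F [P c]]] @ [E [T [F [P ! [P c]]]] @ [E [T [F [P c]]] @ [E [T [F [P c]]]]]]]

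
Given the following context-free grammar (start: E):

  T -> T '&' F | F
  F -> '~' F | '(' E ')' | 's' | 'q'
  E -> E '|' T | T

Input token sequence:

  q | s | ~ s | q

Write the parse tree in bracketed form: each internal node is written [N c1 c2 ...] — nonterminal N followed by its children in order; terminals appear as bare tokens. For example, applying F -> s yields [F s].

[E [E [E [E [T [F q]]] | [T [F s]]] | [T [F ~ [F s]]]] | [T [F q]]]

E
E | T
E | T | T
E | T | T | T
T | T | T | T
F | T | T | T
q | T | T | T
q | F | T | T
q | s | T | T
q | s | F | T
q | s | ~ F | T
q | s | ~ s | T
q | s | ~ s | F
q | s | ~ s | q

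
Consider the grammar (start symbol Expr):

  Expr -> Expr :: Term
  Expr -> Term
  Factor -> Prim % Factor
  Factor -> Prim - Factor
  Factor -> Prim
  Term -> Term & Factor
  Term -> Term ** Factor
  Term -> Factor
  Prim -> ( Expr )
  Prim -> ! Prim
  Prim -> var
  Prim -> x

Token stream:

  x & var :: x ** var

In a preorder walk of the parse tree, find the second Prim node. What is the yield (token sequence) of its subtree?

[Expr [Expr [Term [Term [Factor [Prim x]]] & [Factor [Prim var]]]] :: [Term [Term [Factor [Prim x]]] ** [Factor [Prim var]]]]

var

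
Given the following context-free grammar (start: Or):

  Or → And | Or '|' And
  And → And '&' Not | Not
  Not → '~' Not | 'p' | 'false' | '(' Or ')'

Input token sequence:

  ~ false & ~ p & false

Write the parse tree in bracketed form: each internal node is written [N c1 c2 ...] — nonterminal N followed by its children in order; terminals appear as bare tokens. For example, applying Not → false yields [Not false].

Or
And
And & Not
And & Not & Not
Not & Not & Not
~ Not & Not & Not
~ false & Not & Not
~ false & ~ Not & Not
~ false & ~ p & Not
~ false & ~ p & false

[Or [And [And [And [Not ~ [Not false]]] & [Not ~ [Not p]]] & [Not false]]]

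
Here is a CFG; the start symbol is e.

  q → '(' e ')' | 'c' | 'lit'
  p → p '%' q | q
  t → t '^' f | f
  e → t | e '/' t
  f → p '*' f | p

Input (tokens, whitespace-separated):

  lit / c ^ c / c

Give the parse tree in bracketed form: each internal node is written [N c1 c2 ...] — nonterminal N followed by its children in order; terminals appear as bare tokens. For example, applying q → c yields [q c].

e
e / t
e / t / t
t / t / t
f / t / t
p / t / t
q / t / t
lit / t / t
lit / t ^ f / t
lit / f ^ f / t
lit / p ^ f / t
lit / q ^ f / t
lit / c ^ f / t
lit / c ^ p / t
lit / c ^ q / t
lit / c ^ c / t
lit / c ^ c / f
lit / c ^ c / p
lit / c ^ c / q
lit / c ^ c / c

[e [e [e [t [f [p [q lit]]]]] / [t [t [f [p [q c]]]] ^ [f [p [q c]]]]] / [t [f [p [q c]]]]]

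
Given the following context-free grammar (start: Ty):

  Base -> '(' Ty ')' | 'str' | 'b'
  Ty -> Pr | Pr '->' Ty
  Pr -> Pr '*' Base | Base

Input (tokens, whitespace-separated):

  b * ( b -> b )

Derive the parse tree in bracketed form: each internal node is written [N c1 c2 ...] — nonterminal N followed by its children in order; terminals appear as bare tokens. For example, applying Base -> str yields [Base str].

[Ty [Pr [Pr [Base b]] * [Base ( [Ty [Pr [Base b]] -> [Ty [Pr [Base b]]]] )]]]

Ty
Pr
Pr * Base
Base * Base
b * Base
b * ( Ty )
b * ( Pr -> Ty )
b * ( Base -> Ty )
b * ( b -> Ty )
b * ( b -> Pr )
b * ( b -> Base )
b * ( b -> b )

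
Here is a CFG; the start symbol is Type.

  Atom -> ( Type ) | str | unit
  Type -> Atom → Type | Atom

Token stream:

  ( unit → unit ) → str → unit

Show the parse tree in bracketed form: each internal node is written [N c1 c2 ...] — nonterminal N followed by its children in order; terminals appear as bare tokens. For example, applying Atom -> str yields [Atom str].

Type
Atom → Type
( Type ) → Type
( Atom → Type ) → Type
( unit → Type ) → Type
( unit → Atom ) → Type
( unit → unit ) → Type
( unit → unit ) → Atom → Type
( unit → unit ) → str → Type
( unit → unit ) → str → Atom
( unit → unit ) → str → unit

[Type [Atom ( [Type [Atom unit] → [Type [Atom unit]]] )] → [Type [Atom str] → [Type [Atom unit]]]]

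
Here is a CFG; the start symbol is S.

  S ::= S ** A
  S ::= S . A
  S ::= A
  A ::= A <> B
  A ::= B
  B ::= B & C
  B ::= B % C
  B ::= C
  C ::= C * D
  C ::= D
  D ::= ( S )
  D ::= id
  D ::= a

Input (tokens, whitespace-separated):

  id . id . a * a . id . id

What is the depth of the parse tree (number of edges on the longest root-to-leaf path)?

9

[S [S [S [S [S [A [B [C [D id]]]]] . [A [B [C [D id]]]]] . [A [B [C [C [D a]] * [D a]]]]] . [A [B [C [D id]]]]] . [A [B [C [D id]]]]]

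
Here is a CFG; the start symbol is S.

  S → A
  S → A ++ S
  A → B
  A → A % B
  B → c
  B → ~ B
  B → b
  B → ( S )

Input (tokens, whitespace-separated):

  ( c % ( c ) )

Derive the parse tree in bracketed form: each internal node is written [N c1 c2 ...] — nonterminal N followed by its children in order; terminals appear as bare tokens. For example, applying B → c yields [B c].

S
A
B
( S )
( A )
( A % B )
( B % B )
( c % B )
( c % ( S ) )
( c % ( A ) )
( c % ( B ) )
( c % ( c ) )

[S [A [B ( [S [A [A [B c]] % [B ( [S [A [B c]]] )]]] )]]]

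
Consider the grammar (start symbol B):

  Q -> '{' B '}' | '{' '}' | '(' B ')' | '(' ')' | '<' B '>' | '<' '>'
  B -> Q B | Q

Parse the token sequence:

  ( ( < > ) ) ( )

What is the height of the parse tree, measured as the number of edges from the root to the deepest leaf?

6

[B [Q ( [B [Q ( [B [Q < >]] )]] )] [B [Q ( )]]]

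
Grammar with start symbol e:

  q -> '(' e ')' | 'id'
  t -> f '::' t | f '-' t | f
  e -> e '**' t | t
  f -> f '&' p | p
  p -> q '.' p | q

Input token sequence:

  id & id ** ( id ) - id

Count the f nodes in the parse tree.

[e [e [t [f [f [p [q id]]] & [p [q id]]]]] ** [t [f [p [q ( [e [t [f [p [q id]]]]] )]]] - [t [f [p [q id]]]]]]

5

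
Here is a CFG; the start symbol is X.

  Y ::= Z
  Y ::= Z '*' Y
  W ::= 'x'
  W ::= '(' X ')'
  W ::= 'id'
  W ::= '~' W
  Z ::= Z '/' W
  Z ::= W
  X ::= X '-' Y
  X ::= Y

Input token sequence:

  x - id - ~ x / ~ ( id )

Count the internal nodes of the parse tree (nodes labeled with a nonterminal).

20

[X [X [X [Y [Z [W x]]]] - [Y [Z [W id]]]] - [Y [Z [Z [W ~ [W x]]] / [W ~ [W ( [X [Y [Z [W id]]]] )]]]]]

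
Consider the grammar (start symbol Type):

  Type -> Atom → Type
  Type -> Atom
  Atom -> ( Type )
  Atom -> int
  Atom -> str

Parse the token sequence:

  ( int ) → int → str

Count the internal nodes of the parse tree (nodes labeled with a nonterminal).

[Type [Atom ( [Type [Atom int]] )] → [Type [Atom int] → [Type [Atom str]]]]

8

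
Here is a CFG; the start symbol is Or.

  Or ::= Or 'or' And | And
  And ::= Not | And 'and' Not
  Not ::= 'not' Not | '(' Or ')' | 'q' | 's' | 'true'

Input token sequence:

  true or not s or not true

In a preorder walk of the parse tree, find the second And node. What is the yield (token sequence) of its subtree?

not s

[Or [Or [Or [And [Not true]]] or [And [Not not [Not s]]]] or [And [Not not [Not true]]]]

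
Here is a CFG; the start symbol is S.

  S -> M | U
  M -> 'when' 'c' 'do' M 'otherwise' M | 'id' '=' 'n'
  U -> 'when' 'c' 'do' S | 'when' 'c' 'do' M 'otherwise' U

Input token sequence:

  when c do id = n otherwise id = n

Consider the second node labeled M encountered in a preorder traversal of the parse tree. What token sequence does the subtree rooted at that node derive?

id = n

[S [M when c do [M id = n] otherwise [M id = n]]]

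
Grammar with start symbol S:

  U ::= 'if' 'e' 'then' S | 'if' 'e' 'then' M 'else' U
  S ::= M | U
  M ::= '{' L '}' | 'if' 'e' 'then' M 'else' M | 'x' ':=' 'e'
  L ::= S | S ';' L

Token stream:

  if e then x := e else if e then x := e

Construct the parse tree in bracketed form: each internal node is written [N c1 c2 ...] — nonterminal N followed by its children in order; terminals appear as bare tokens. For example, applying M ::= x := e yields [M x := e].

S
U
if e then M else U
if e then x := e else U
if e then x := e else if e then S
if e then x := e else if e then M
if e then x := e else if e then x := e

[S [U if e then [M x := e] else [U if e then [S [M x := e]]]]]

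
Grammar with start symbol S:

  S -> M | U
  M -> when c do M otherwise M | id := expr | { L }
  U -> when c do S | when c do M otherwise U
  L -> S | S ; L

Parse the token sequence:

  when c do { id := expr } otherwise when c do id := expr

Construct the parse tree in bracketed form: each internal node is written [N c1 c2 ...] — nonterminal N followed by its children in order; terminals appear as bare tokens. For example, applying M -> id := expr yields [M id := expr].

S
U
when c do M otherwise U
when c do { L } otherwise U
when c do { S } otherwise U
when c do { M } otherwise U
when c do { id := expr } otherwise U
when c do { id := expr } otherwise when c do S
when c do { id := expr } otherwise when c do M
when c do { id := expr } otherwise when c do id := expr

[S [U when c do [M { [L [S [M id := expr]]] }] otherwise [U when c do [S [M id := expr]]]]]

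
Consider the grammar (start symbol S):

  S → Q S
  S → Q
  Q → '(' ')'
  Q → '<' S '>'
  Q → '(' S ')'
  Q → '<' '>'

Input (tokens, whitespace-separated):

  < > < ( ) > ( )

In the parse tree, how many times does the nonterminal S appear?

[S [Q < >] [S [Q < [S [Q ( )]] >] [S [Q ( )]]]]

4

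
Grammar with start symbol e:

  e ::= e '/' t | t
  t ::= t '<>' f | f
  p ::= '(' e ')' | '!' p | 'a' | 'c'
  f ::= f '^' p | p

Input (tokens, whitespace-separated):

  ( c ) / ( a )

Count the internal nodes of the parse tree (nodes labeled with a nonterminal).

16

[e [e [t [f [p ( [e [t [f [p c]]]] )]]]] / [t [f [p ( [e [t [f [p a]]]] )]]]]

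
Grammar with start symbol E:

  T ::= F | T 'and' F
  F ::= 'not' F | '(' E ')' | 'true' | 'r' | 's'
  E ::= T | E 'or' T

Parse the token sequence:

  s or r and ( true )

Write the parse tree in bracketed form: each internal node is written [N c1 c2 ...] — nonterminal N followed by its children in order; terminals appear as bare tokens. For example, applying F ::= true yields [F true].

E
E or T
T or T
F or T
s or T
s or T and F
s or F and F
s or r and F
s or r and ( E )
s or r and ( T )
s or r and ( F )
s or r and ( true )

[E [E [T [F s]]] or [T [T [F r]] and [F ( [E [T [F true]]] )]]]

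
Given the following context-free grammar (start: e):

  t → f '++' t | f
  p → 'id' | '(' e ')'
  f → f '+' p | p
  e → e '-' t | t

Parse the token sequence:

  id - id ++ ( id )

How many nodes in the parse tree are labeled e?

[e [e [t [f [p id]]]] - [t [f [p id]] ++ [t [f [p ( [e [t [f [p id]]]] )]]]]]

3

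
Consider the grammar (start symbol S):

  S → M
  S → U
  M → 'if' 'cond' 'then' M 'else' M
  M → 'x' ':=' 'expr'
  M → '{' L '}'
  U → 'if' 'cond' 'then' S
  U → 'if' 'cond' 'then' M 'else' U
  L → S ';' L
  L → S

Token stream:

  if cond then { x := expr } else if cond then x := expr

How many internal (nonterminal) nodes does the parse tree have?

9

[S [U if cond then [M { [L [S [M x := expr]]] }] else [U if cond then [S [M x := expr]]]]]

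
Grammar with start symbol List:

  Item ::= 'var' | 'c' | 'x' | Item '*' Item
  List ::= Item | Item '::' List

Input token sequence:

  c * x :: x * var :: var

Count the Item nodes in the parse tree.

7

[List [Item [Item c] * [Item x]] :: [List [Item [Item x] * [Item var]] :: [List [Item var]]]]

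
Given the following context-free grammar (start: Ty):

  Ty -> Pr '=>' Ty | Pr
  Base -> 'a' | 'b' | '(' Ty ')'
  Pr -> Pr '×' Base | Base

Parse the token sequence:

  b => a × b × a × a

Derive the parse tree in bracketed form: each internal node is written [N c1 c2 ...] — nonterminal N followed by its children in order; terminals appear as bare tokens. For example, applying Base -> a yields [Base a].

Ty
Pr => Ty
Base => Ty
b => Ty
b => Pr
b => Pr × Base
b => Pr × Base × Base
b => Pr × Base × Base × Base
b => Base × Base × Base × Base
b => a × Base × Base × Base
b => a × b × Base × Base
b => a × b × a × Base
b => a × b × a × a

[Ty [Pr [Base b]] => [Ty [Pr [Pr [Pr [Pr [Base a]] × [Base b]] × [Base a]] × [Base a]]]]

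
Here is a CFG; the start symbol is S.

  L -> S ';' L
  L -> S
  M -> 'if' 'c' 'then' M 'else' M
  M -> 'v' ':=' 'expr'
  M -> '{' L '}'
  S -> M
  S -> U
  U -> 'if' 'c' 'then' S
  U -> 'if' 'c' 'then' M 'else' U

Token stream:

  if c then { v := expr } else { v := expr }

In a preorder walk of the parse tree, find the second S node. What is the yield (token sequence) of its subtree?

[S [M if c then [M { [L [S [M v := expr]]] }] else [M { [L [S [M v := expr]]] }]]]

v := expr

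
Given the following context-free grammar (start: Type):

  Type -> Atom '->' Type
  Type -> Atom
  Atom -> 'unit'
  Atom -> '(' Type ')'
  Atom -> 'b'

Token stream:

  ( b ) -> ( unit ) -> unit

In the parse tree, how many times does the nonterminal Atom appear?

[Type [Atom ( [Type [Atom b]] )] -> [Type [Atom ( [Type [Atom unit]] )] -> [Type [Atom unit]]]]

5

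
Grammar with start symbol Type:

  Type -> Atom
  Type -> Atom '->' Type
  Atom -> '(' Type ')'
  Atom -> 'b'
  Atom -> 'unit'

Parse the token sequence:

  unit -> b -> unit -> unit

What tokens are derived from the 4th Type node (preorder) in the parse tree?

[Type [Atom unit] -> [Type [Atom b] -> [Type [Atom unit] -> [Type [Atom unit]]]]]

unit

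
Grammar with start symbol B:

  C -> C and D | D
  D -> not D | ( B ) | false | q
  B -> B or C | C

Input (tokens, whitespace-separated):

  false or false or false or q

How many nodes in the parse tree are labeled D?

[B [B [B [B [C [D false]]] or [C [D false]]] or [C [D false]]] or [C [D q]]]

4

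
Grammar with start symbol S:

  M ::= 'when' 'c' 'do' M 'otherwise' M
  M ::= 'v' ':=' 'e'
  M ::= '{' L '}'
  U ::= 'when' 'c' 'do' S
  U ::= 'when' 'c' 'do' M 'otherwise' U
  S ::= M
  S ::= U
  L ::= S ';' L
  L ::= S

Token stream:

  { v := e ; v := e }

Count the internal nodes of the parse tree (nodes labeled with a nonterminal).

[S [M { [L [S [M v := e]] ; [L [S [M v := e]]]] }]]

8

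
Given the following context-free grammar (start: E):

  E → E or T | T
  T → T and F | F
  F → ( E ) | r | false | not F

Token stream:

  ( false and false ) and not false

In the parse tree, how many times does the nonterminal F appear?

[E [T [T [F ( [E [T [T [F false]] and [F false]]] )]] and [F not [F false]]]]

5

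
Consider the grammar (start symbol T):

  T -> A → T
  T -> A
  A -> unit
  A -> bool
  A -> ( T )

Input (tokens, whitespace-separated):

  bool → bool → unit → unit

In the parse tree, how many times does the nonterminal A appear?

4

[T [A bool] → [T [A bool] → [T [A unit] → [T [A unit]]]]]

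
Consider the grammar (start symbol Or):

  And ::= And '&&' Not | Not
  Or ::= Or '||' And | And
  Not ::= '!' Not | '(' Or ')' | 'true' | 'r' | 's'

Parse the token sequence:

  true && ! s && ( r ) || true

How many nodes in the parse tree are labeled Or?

[Or [Or [And [And [And [Not true]] && [Not ! [Not s]]] && [Not ( [Or [And [Not r]]] )]]] || [And [Not true]]]

3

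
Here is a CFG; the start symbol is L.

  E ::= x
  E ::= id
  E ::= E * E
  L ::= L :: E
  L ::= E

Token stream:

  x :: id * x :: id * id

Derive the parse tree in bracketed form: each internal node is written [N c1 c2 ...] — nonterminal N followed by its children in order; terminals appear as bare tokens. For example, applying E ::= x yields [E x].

L
L :: E
L :: E :: E
E :: E :: E
x :: E :: E
x :: E * E :: E
x :: id * E :: E
x :: id * x :: E
x :: id * x :: E * E
x :: id * x :: id * E
x :: id * x :: id * id

[L [L [L [E x]] :: [E [E id] * [E x]]] :: [E [E id] * [E id]]]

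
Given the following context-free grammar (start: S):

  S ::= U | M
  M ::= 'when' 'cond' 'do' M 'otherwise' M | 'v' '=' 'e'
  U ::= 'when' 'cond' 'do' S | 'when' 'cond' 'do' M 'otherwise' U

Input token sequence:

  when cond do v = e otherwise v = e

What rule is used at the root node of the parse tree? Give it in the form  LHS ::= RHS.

[S [M when cond do [M v = e] otherwise [M v = e]]]

S ::= M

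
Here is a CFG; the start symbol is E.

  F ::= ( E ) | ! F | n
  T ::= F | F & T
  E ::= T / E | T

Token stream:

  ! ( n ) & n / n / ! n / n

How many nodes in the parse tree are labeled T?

[E [T [F ! [F ( [E [T [F n]]] )]] & [T [F n]]] / [E [T [F n]] / [E [T [F ! [F n]]] / [E [T [F n]]]]]]

6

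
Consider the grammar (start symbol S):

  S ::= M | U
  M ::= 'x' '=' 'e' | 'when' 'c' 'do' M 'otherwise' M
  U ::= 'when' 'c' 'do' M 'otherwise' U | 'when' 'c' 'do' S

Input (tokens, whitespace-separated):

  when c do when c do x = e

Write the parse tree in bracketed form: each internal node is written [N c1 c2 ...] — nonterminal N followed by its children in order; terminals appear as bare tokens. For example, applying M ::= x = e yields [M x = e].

S
U
when c do S
when c do U
when c do when c do S
when c do when c do M
when c do when c do x = e

[S [U when c do [S [U when c do [S [M x = e]]]]]]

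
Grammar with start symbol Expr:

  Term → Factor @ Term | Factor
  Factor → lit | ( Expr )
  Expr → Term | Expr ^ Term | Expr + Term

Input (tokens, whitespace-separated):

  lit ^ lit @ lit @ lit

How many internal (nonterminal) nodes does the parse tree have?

[Expr [Expr [Term [Factor lit]]] ^ [Term [Factor lit] @ [Term [Factor lit] @ [Term [Factor lit]]]]]

10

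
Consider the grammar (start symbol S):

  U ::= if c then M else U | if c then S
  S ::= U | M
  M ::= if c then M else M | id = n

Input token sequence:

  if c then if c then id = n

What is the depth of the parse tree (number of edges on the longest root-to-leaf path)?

6

[S [U if c then [S [U if c then [S [M id = n]]]]]]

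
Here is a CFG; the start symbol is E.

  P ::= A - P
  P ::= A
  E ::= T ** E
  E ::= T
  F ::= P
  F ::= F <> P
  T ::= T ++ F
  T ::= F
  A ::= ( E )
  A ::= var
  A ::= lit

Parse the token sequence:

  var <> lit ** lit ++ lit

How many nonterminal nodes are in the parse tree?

[E [T [F [F [P [A var]]] <> [P [A lit]]]] ** [E [T [T [F [P [A lit]]]] ++ [F [P [A lit]]]]]]

17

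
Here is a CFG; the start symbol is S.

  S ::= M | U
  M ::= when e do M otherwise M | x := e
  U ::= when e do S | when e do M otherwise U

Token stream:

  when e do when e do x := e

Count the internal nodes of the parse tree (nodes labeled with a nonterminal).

6

[S [U when e do [S [U when e do [S [M x := e]]]]]]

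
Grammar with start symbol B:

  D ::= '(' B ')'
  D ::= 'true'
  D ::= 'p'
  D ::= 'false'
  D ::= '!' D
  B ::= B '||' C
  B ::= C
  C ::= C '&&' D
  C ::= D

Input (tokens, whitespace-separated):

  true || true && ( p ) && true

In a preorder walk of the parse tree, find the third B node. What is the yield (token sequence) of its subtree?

[B [B [C [D true]]] || [C [C [C [D true]] && [D ( [B [C [D p]]] )]] && [D true]]]

p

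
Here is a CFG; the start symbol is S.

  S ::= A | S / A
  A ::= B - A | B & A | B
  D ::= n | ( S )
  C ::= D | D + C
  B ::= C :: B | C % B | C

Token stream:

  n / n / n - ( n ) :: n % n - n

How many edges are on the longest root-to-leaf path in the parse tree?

11

[S [S [S [A [B [C [D n]]]]] / [A [B [C [D n]]]]] / [A [B [C [D n]]] - [A [B [C [D ( [S [A [B [C [D n]]]]] )]] :: [B [C [D n]] % [B [C [D n]]]]] - [A [B [C [D n]]]]]]]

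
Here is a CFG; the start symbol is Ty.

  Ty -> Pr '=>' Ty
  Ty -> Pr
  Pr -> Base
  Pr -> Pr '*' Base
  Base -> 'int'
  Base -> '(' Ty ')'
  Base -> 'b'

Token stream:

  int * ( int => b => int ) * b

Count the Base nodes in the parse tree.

6

[Ty [Pr [Pr [Pr [Base int]] * [Base ( [Ty [Pr [Base int]] => [Ty [Pr [Base b]] => [Ty [Pr [Base int]]]]] )]] * [Base b]]]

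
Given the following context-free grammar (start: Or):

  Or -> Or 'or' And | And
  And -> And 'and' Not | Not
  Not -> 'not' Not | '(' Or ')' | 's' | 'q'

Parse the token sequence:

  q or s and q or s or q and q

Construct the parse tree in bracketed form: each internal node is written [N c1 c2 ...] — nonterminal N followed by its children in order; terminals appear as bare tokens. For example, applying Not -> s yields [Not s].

[Or [Or [Or [Or [And [Not q]]] or [And [And [Not s]] and [Not q]]] or [And [Not s]]] or [And [And [Not q]] and [Not q]]]

Or
Or or And
Or or And or And
Or or And or And or And
And or And or And or And
Not or And or And or And
q or And or And or And
q or And and Not or And or And
q or Not and Not or And or And
q or s and Not or And or And
q or s and q or And or And
q or s and q or Not or And
q or s and q or s or And
q or s and q or s or And and Not
q or s and q or s or Not and Not
q or s and q or s or q and Not
q or s and q or s or q and q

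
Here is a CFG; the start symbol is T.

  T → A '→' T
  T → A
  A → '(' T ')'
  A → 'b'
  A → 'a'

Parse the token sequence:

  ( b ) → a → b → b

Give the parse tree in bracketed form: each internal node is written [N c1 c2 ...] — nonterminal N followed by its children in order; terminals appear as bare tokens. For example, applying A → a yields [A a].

[T [A ( [T [A b]] )] → [T [A a] → [T [A b] → [T [A b]]]]]

T
A → T
( T ) → T
( A ) → T
( b ) → T
( b ) → A → T
( b ) → a → T
( b ) → a → A → T
( b ) → a → b → T
( b ) → a → b → A
( b ) → a → b → b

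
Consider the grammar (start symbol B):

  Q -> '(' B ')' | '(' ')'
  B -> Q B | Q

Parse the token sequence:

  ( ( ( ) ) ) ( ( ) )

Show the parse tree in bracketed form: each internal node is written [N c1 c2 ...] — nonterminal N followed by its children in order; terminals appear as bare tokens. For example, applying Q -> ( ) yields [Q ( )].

[B [Q ( [B [Q ( [B [Q ( )]] )]] )] [B [Q ( [B [Q ( )]] )]]]

B
Q B
( B ) B
( Q ) B
( ( B ) ) B
( ( Q ) ) B
( ( ( ) ) ) B
( ( ( ) ) ) Q
( ( ( ) ) ) ( B )
( ( ( ) ) ) ( Q )
( ( ( ) ) ) ( ( ) )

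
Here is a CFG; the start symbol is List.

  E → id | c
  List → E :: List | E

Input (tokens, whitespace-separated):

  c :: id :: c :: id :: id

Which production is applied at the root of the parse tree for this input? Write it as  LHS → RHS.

List → E :: List

[List [E c] :: [List [E id] :: [List [E c] :: [List [E id] :: [List [E id]]]]]]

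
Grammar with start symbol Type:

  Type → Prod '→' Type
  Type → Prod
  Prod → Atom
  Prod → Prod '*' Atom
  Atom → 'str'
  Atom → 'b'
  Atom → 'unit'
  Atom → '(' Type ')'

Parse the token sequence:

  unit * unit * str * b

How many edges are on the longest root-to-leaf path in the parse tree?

[Type [Prod [Prod [Prod [Prod [Atom unit]] * [Atom unit]] * [Atom str]] * [Atom b]]]

6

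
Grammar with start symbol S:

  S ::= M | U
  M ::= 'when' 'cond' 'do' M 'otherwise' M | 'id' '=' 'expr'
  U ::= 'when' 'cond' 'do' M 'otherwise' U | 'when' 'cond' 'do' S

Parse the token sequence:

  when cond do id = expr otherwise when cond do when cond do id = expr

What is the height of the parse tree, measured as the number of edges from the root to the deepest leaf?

7

[S [U when cond do [M id = expr] otherwise [U when cond do [S [U when cond do [S [M id = expr]]]]]]]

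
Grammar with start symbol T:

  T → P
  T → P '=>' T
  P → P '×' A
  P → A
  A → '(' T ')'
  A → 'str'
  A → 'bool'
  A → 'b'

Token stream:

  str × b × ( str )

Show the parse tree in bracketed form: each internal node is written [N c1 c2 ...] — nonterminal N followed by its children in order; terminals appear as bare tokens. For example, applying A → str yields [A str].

[T [P [P [P [A str]] × [A b]] × [A ( [T [P [A str]]] )]]]

T
P
P × A
P × A × A
A × A × A
str × A × A
str × b × A
str × b × ( T )
str × b × ( P )
str × b × ( A )
str × b × ( str )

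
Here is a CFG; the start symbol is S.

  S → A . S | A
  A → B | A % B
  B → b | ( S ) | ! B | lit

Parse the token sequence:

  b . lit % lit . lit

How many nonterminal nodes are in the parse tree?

11

[S [A [B b]] . [S [A [A [B lit]] % [B lit]] . [S [A [B lit]]]]]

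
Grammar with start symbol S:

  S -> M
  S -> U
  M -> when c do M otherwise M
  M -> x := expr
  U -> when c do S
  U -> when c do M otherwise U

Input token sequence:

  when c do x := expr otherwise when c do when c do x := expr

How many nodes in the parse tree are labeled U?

[S [U when c do [M x := expr] otherwise [U when c do [S [U when c do [S [M x := expr]]]]]]]

3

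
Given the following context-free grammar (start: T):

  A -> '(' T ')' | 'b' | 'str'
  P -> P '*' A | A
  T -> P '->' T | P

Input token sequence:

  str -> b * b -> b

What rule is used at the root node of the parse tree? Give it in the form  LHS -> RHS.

[T [P [A str]] -> [T [P [P [A b]] * [A b]] -> [T [P [A b]]]]]

T -> P '->' T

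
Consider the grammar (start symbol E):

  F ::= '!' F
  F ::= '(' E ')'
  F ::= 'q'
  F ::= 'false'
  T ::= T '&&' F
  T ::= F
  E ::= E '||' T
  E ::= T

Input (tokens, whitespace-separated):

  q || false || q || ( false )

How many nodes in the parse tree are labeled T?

[E [E [E [E [T [F q]]] || [T [F false]]] || [T [F q]]] || [T [F ( [E [T [F false]]] )]]]

5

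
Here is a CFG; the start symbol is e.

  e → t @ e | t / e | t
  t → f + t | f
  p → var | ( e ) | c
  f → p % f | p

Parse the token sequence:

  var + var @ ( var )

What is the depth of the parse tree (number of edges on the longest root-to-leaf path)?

[e [t [f [p var]] + [t [f [p var]]]] @ [e [t [f [p ( [e [t [f [p var]]]] )]]]]]

9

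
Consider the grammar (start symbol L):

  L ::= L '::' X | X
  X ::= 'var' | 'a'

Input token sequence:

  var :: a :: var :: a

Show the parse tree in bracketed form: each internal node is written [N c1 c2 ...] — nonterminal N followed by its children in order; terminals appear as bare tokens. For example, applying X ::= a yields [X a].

L
L :: X
L :: X :: X
L :: X :: X :: X
X :: X :: X :: X
var :: X :: X :: X
var :: a :: X :: X
var :: a :: var :: X
var :: a :: var :: a

[L [L [L [L [X var]] :: [X a]] :: [X var]] :: [X a]]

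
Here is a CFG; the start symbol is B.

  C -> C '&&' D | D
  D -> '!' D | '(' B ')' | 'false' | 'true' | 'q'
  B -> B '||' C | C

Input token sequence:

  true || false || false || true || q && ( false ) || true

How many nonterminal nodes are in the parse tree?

[B [B [B [B [B [B [C [D true]]] || [C [D false]]] || [C [D false]]] || [C [D true]]] || [C [C [D q]] && [D ( [B [C [D false]]] )]]] || [C [D true]]]

23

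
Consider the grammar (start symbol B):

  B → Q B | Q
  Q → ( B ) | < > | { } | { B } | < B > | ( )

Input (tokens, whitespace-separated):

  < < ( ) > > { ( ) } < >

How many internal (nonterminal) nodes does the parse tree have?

12

[B [Q < [B [Q < [B [Q ( )]] >]] >] [B [Q { [B [Q ( )]] }] [B [Q < >]]]]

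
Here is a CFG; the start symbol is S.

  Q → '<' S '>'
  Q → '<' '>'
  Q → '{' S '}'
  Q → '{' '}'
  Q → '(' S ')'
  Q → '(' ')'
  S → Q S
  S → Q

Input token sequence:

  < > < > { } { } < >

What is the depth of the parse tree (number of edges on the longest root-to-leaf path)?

6

[S [Q < >] [S [Q < >] [S [Q { }] [S [Q { }] [S [Q < >]]]]]]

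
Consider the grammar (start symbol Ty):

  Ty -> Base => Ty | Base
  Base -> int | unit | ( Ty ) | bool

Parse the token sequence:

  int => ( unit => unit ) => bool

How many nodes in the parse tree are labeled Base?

[Ty [Base int] => [Ty [Base ( [Ty [Base unit] => [Ty [Base unit]]] )] => [Ty [Base bool]]]]

5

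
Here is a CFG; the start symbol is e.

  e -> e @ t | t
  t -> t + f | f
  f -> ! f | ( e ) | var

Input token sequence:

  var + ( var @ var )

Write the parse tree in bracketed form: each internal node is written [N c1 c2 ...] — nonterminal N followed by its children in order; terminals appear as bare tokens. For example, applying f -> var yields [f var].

[e [t [t [f var]] + [f ( [e [e [t [f var]]] @ [t [f var]]] )]]]

e
t
t + f
f + f
var + f
var + ( e )
var + ( e @ t )
var + ( t @ t )
var + ( f @ t )
var + ( var @ t )
var + ( var @ f )
var + ( var @ var )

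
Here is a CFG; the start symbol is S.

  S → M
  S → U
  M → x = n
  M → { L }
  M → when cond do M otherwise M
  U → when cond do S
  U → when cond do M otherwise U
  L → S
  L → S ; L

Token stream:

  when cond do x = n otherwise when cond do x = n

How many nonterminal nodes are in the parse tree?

[S [U when cond do [M x = n] otherwise [U when cond do [S [M x = n]]]]]

6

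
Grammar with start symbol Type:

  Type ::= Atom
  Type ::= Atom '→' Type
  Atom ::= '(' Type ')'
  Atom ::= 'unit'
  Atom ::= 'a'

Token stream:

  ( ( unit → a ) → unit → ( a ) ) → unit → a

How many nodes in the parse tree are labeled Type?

[Type [Atom ( [Type [Atom ( [Type [Atom unit] → [Type [Atom a]]] )] → [Type [Atom unit] → [Type [Atom ( [Type [Atom a]] )]]]] )] → [Type [Atom unit] → [Type [Atom a]]]]

9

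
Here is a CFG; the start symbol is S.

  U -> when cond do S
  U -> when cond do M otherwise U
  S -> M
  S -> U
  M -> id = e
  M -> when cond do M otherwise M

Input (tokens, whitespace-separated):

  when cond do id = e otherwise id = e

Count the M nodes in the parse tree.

[S [M when cond do [M id = e] otherwise [M id = e]]]

3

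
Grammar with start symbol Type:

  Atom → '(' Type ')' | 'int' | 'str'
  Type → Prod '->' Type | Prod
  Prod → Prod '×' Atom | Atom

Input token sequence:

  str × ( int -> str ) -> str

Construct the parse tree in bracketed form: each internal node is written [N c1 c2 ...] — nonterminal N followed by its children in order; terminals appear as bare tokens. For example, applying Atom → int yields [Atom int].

Type
Prod -> Type
Prod × Atom -> Type
Atom × Atom -> Type
str × Atom -> Type
str × ( Type ) -> Type
str × ( Prod -> Type ) -> Type
str × ( Atom -> Type ) -> Type
str × ( int -> Type ) -> Type
str × ( int -> Prod ) -> Type
str × ( int -> Atom ) -> Type
str × ( int -> str ) -> Type
str × ( int -> str ) -> Prod
str × ( int -> str ) -> Atom
str × ( int -> str ) -> str

[Type [Prod [Prod [Atom str]] × [Atom ( [Type [Prod [Atom int]] -> [Type [Prod [Atom str]]]] )]] -> [Type [Prod [Atom str]]]]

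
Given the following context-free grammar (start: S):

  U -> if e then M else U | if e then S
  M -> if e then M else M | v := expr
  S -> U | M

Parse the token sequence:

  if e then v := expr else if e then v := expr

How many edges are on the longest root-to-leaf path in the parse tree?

5

[S [U if e then [M v := expr] else [U if e then [S [M v := expr]]]]]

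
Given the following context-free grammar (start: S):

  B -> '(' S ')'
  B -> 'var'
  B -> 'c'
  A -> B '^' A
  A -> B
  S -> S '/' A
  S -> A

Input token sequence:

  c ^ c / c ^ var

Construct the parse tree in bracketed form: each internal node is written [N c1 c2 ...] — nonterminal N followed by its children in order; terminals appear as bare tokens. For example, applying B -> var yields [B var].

[S [S [A [B c] ^ [A [B c]]]] / [A [B c] ^ [A [B var]]]]

S
S / A
A / A
B ^ A / A
c ^ A / A
c ^ B / A
c ^ c / A
c ^ c / B ^ A
c ^ c / c ^ A
c ^ c / c ^ B
c ^ c / c ^ var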